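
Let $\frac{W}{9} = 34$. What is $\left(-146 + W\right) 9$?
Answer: $1440$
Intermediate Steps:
$W = 306$ ($W = 9 \cdot 34 = 306$)
$\left(-146 + W\right) 9 = \left(-146 + 306\right) 9 = 160 \cdot 9 = 1440$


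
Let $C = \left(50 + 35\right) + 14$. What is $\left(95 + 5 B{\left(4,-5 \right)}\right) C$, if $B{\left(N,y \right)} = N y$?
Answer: $-495$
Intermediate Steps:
$C = 99$ ($C = 85 + 14 = 99$)
$\left(95 + 5 B{\left(4,-5 \right)}\right) C = \left(95 + 5 \cdot 4 \left(-5\right)\right) 99 = \left(95 + 5 \left(-20\right)\right) 99 = \left(95 - 100\right) 99 = \left(-5\right) 99 = -495$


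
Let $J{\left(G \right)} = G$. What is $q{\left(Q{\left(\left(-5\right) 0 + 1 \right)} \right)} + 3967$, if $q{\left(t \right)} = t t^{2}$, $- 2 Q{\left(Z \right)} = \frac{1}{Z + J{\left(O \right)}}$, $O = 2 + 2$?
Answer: $\frac{3966999}{1000} \approx 3967.0$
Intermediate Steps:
$O = 4$
$Q{\left(Z \right)} = - \frac{1}{2 \left(4 + Z\right)}$ ($Q{\left(Z \right)} = - \frac{1}{2 \left(Z + 4\right)} = - \frac{1}{2 \left(4 + Z\right)}$)
$q{\left(t \right)} = t^{3}$
$q{\left(Q{\left(\left(-5\right) 0 + 1 \right)} \right)} + 3967 = \left(- \frac{1}{8 + 2 \left(\left(-5\right) 0 + 1\right)}\right)^{3} + 3967 = \left(- \frac{1}{8 + 2 \left(0 + 1\right)}\right)^{3} + 3967 = \left(- \frac{1}{8 + 2 \cdot 1}\right)^{3} + 3967 = \left(- \frac{1}{8 + 2}\right)^{3} + 3967 = \left(- \frac{1}{10}\right)^{3} + 3967 = - \frac{1}{1000} + 3967 = \frac{3966999}{1000}$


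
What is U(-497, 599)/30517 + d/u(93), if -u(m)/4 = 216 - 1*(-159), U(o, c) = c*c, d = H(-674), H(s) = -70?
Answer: 54033769/4577550 ≈ 11.804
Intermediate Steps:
d = -70
U(o, c) = c²
u(m) = -1500 (u(m) = -4*(216 - 1*(-159)) = -4*(216 + 159) = -4*375 = -1500)
U(-497, 599)/30517 + d/u(93) = 599²/30517 - 70/(-1500) = 358801*(1/30517) - 70*(-1/1500) = 358801/30517 + 7/150 = 54033769/4577550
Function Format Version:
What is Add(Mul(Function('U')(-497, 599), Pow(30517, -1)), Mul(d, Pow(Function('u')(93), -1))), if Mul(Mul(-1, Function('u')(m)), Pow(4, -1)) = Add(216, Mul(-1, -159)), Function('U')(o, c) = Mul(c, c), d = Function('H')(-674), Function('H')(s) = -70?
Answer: Rational(54033769, 4577550) ≈ 11.804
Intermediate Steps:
d = -70
Function('U')(o, c) = Pow(c, 2)
Function('u')(m) = -1500 (Function('u')(m) = Mul(-4, Add(216, Mul(-1, -159))) = Mul(-4, Add(216, 159)) = Mul(-4, 375) = -1500)
Add(Mul(Function('U')(-497, 599), Pow(30517, -1)), Mul(d, Pow(Function('u')(93), -1))) = Add(Mul(Pow(599, 2), Pow(30517, -1)), Mul(-70, Pow(-1500, -1))) = Add(Mul(358801, Rational(1, 30517)), Mul(-70, Rational(-1, 1500))) = Add(Rational(358801, 30517), Rational(7, 150)) = Rational(54033769, 4577550)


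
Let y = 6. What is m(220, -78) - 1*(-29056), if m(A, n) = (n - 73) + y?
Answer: 28911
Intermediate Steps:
m(A, n) = -67 + n (m(A, n) = (n - 73) + 6 = (-73 + n) + 6 = -67 + n)
m(220, -78) - 1*(-29056) = (-67 - 78) - 1*(-29056) = -145 + 29056 = 28911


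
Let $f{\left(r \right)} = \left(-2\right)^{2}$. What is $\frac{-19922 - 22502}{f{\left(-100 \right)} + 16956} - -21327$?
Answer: $\frac{45207937}{2120} \approx 21325.0$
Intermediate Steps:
$f{\left(r \right)} = 4$
$\frac{-19922 - 22502}{f{\left(-100 \right)} + 16956} - -21327 = \frac{-19922 - 22502}{4 + 16956} - -21327 = - \frac{42424}{16960} + 21327 = \left(-42424\right) \frac{1}{16960} + 21327 = - \frac{5303}{2120} + 21327 = \frac{45207937}{2120}$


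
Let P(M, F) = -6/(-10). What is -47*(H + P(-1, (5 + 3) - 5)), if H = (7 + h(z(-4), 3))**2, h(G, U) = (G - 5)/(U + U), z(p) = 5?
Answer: -11656/5 ≈ -2331.2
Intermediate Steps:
h(G, U) = (-5 + G)/(2*U) (h(G, U) = (-5 + G)/((2*U)) = (-5 + G)*(1/(2*U)) = (-5 + G)/(2*U))
P(M, F) = 3/5 (P(M, F) = -6*(-1/10) = 3/5)
H = 49 (H = (7 + (1/2)*(-5 + 5)/3)**2 = (7 + (1/2)*(1/3)*0)**2 = (7 + 0)**2 = 7**2 = 49)
-47*(H + P(-1, (5 + 3) - 5)) = -47*(49 + 3/5) = -47*248/5 = -11656/5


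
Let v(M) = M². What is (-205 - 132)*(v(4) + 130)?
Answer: -49202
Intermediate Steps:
(-205 - 132)*(v(4) + 130) = (-205 - 132)*(4² + 130) = -337*(16 + 130) = -337*146 = -49202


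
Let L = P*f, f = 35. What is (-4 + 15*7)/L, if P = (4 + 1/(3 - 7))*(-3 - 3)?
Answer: -202/1575 ≈ -0.12825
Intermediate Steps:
P = -45/2 (P = (4 + 1/(-4))*(-6) = (4 - ¼)*(-6) = (15/4)*(-6) = -45/2 ≈ -22.500)
L = -1575/2 (L = -45/2*35 = -1575/2 ≈ -787.50)
(-4 + 15*7)/L = (-4 + 15*7)/(-1575/2) = (-4 + 105)*(-2/1575) = 101*(-2/1575) = -202/1575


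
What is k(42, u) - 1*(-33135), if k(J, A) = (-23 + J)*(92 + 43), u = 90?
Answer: 35700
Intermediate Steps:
k(J, A) = -3105 + 135*J (k(J, A) = (-23 + J)*135 = -3105 + 135*J)
k(42, u) - 1*(-33135) = (-3105 + 135*42) - 1*(-33135) = (-3105 + 5670) + 33135 = 2565 + 33135 = 35700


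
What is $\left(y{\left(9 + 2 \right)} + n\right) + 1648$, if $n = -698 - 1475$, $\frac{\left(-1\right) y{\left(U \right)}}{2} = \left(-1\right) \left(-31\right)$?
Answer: $-587$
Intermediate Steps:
$y{\left(U \right)} = -62$ ($y{\left(U \right)} = - 2 \left(\left(-1\right) \left(-31\right)\right) = \left(-2\right) 31 = -62$)
$n = -2173$ ($n = -698 - 1475 = -2173$)
$\left(y{\left(9 + 2 \right)} + n\right) + 1648 = \left(-62 - 2173\right) + 1648 = -2235 + 1648 = -587$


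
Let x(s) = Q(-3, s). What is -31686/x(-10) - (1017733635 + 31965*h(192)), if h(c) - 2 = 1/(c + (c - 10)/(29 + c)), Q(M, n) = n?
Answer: -16681652874021/16390 ≈ -1.0178e+9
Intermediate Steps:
x(s) = s
h(c) = 2 + 1/(c + (-10 + c)/(29 + c)) (h(c) = 2 + 1/(c + (c - 10)/(29 + c)) = 2 + 1/(c + (-10 + c)/(29 + c)))
-31686/x(-10) - (1017733635 + 31965*h(192)) = -31686/(-10) - (1017733635 + 31965*(9 + 2*192**2 + 61*192)/(-10 + 192**2 + 30*192)) = -31686*(-1/10) - (1017733635 + 31965*(9 + 2*36864 + 11712)/(-10 + 36864 + 5760)) = 15843/5 - 31965/(1/(31839 + (9 + 73728 + 11712)/42614)) = 15843/5 - 31965/(1/(31839 + (1/42614)*85449)) = 15843/5 - 31965/(1/(31839 + 6573/3278)) = 15843/5 - 31965/(1/(104374815/3278)) = 15843/5 - 31965/3278/104374815 = 15843/5 - 31965*104374815/3278 = 15843/5 - 3336340961475/3278 = -16681652874021/16390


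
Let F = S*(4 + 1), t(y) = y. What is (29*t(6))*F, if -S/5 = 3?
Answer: -13050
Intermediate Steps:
S = -15 (S = -5*3 = -15)
F = -75 (F = -15*(4 + 1) = -15*5 = -75)
(29*t(6))*F = (29*6)*(-75) = 174*(-75) = -13050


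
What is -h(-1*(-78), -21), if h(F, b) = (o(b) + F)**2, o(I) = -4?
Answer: -5476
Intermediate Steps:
h(F, b) = (-4 + F)**2
-h(-1*(-78), -21) = -(-4 - 1*(-78))**2 = -(-4 + 78)**2 = -1*74**2 = -1*5476 = -5476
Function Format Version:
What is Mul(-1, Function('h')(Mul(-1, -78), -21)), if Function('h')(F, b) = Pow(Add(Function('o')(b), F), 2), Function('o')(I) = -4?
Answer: -5476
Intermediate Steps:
Function('h')(F, b) = Pow(Add(-4, F), 2)
Mul(-1, Function('h')(Mul(-1, -78), -21)) = Mul(-1, Pow(Add(-4, Mul(-1, -78)), 2)) = Mul(-1, Pow(Add(-4, 78), 2)) = Mul(-1, Pow(74, 2)) = Mul(-1, 5476) = -5476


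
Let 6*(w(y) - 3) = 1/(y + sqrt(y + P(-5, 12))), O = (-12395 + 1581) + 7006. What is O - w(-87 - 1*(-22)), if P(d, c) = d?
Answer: -19641881/5154 + I*sqrt(70)/25770 ≈ -3811.0 + 0.00032466*I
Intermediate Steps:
O = -3808 (O = -10814 + 7006 = -3808)
w(y) = 3 + 1/(6*(y + sqrt(-5 + y))) (w(y) = 3 + 1/(6*(y + sqrt(y - 5))) = 3 + 1/(6*(y + sqrt(-5 + y))))
O - w(-87 - 1*(-22)) = -3808 - (1/6 + 3*(-87 - 1*(-22)) + 3*sqrt(-5 + (-87 - 1*(-22))))/((-87 - 1*(-22)) + sqrt(-5 + (-87 - 1*(-22)))) = -3808 - (1/6 + 3*(-87 + 22) + 3*sqrt(-5 + (-87 + 22)))/((-87 + 22) + sqrt(-5 + (-87 + 22))) = -3808 - (1/6 + 3*(-65) + 3*sqrt(-5 - 65))/(-65 + sqrt(-5 - 65)) = -3808 - (1/6 - 195 + 3*sqrt(-70))/(-65 + sqrt(-70)) = -3808 - (1/6 - 195 + 3*(I*sqrt(70)))/(-65 + I*sqrt(70)) = -3808 - (1/6 - 195 + 3*I*sqrt(70))/(-65 + I*sqrt(70)) = -3808 - (-1169/6 + 3*I*sqrt(70))/(-65 + I*sqrt(70))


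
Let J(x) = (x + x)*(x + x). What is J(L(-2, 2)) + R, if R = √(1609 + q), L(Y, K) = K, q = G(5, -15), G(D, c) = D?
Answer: 16 + √1614 ≈ 56.175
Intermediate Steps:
q = 5
R = √1614 (R = √(1609 + 5) = √1614 ≈ 40.175)
J(x) = 4*x² (J(x) = (2*x)*(2*x) = 4*x²)
J(L(-2, 2)) + R = 4*2² + √1614 = 4*4 + √1614 = 16 + √1614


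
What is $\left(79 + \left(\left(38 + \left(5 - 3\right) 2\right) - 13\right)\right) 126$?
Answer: $13608$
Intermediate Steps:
$\left(79 + \left(\left(38 + \left(5 - 3\right) 2\right) - 13\right)\right) 126 = \left(79 + \left(\left(38 + 2 \cdot 2\right) - 13\right)\right) 126 = \left(79 + \left(\left(38 + 4\right) - 13\right)\right) 126 = \left(79 + \left(42 - 13\right)\right) 126 = \left(79 + 29\right) 126 = 108 \cdot 126 = 13608$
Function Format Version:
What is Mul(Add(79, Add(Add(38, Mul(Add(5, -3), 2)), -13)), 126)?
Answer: 13608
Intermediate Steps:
Mul(Add(79, Add(Add(38, Mul(Add(5, -3), 2)), -13)), 126) = Mul(Add(79, Add(Add(38, Mul(2, 2)), -13)), 126) = Mul(Add(79, Add(Add(38, 4), -13)), 126) = Mul(Add(79, Add(42, -13)), 126) = Mul(Add(79, 29), 126) = Mul(108, 126) = 13608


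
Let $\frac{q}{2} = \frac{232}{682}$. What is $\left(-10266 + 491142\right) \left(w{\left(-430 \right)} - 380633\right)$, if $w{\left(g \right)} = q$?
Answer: $- \frac{5674145367636}{31} \approx -1.8304 \cdot 10^{11}$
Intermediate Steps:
$q = \frac{232}{341}$ ($q = 2 \cdot \frac{232}{682} = 2 \cdot 232 \cdot \frac{1}{682} = 2 \cdot \frac{116}{341} = \frac{232}{341} \approx 0.68035$)
$w{\left(g \right)} = \frac{232}{341}$
$\left(-10266 + 491142\right) \left(w{\left(-430 \right)} - 380633\right) = \left(-10266 + 491142\right) \left(\frac{232}{341} - 380633\right) = 480876 \left(- \frac{129795621}{341}\right) = - \frac{5674145367636}{31}$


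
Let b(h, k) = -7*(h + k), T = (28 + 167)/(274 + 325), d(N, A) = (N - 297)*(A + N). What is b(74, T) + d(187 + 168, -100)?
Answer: 8547563/599 ≈ 14270.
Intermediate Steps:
d(N, A) = (-297 + N)*(A + N)
T = 195/599 ≈ 0.32554
b(h, k) = -7*h - 7*k
b(74, T) + d(187 + 168, -100) = (-7*74 - 7*195/599) + ((187 + 168)**2 - 297*(-100) - 297*(187 + 168) - 100*(187 + 168)) = (-518 - 1365/599) + (355**2 + 29700 - 297*355 - 100*355) = -311647/599 + (126025 + 29700 - 105435 - 35500) = -311647/599 + 14790 = 8547563/599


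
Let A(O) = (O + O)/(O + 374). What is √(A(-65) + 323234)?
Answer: 2*√7715666346/309 ≈ 568.54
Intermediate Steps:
A(O) = 2*O/(374 + O) (A(O) = (2*O)/(374 + O) = 2*O/(374 + O))
√(A(-65) + 323234) = √(2*(-65)/(374 - 65) + 323234) = √(2*(-65)/309 + 323234) = √(2*(-65)*(1/309) + 323234) = √(-130/309 + 323234) = √(99879176/309) = 2*√7715666346/309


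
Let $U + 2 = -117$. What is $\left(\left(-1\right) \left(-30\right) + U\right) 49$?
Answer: $-4361$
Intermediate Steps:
$U = -119$ ($U = -2 - 117 = -119$)
$\left(\left(-1\right) \left(-30\right) + U\right) 49 = \left(\left(-1\right) \left(-30\right) - 119\right) 49 = \left(30 - 119\right) 49 = \left(-89\right) 49 = -4361$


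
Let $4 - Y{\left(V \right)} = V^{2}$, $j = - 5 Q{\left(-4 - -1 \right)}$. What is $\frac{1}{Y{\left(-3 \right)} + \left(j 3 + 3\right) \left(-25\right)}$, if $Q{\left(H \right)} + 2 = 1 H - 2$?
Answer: $- \frac{1}{2705} \approx -0.00036969$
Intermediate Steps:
$Q{\left(H \right)} = -4 + H$ ($Q{\left(H \right)} = -2 + \left(1 H - 2\right) = -2 + \left(H - 2\right) = -2 + \left(-2 + H\right) = -4 + H$)
$j = 35$ ($j = - 5 \left(-4 - 3\right) = \left(-5\right) \left(-7\right) = 35$)
$Y{\left(V \right)} = 4 - V^{2}$
$\frac{1}{Y{\left(-3 \right)} + \left(j 3 + 3\right) \left(-25\right)} = \frac{1}{\left(4 - \left(-3\right)^{2}\right) + \left(35 \cdot 3 + 3\right) \left(-25\right)} = \frac{1}{\left(4 - 9\right) + \left(105 + 3\right) \left(-25\right)} = \frac{1}{\left(4 - 9\right) + 108 \left(-25\right)} = \frac{1}{-5 - 2700} = \frac{1}{-2705} = - \frac{1}{2705}$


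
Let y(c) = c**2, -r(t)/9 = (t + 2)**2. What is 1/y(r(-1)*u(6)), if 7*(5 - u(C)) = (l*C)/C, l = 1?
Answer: 49/93636 ≈ 0.00052330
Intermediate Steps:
u(C) = 34/7 (u(C) = 5 - 1*C/(7*C) = 5 - C/(7*C) = 5 - 1/7*1 = 5 - 1/7 = 34/7)
r(t) = -9*(2 + t)**2 (r(t) = -9*(t + 2)**2 = -9*(2 + t)**2)
1/y(r(-1)*u(6)) = 1/((-9*(2 - 1)**2*(34/7))**2) = 1/((-9*1**2*(34/7))**2) = 1/((-9*1*(34/7))**2) = 1/((-9*34/7)**2) = 1/((-306/7)**2) = 1/(93636/49) = 49/93636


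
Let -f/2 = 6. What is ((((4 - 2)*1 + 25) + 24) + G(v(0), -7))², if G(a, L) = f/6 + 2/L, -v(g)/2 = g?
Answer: 116281/49 ≈ 2373.1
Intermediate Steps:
f = -12 (f = -2*6 = -12)
v(g) = -2*g
G(a, L) = -2 + 2/L (G(a, L) = -12/6 + 2/L = -12*⅙ + 2/L = -2 + 2/L)
((((4 - 2)*1 + 25) + 24) + G(v(0), -7))² = ((((4 - 2)*1 + 25) + 24) + (-2 + 2/(-7)))² = (((2*1 + 25) + 24) + (-2 + 2*(-⅐)))² = (((2 + 25) + 24) + (-2 - 2/7))² = ((27 + 24) - 16/7)² = (51 - 16/7)² = (341/7)² = 116281/49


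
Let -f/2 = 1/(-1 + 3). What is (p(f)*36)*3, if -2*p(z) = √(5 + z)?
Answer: -108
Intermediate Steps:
f = -1 (f = -2/(-1 + 3) = -2/2 = -2*½ = -1)
p(z) = -√(5 + z)/2
(p(f)*36)*3 = (-√(5 - 1)/2*36)*3 = (-√4/2*36)*3 = (-½*2*36)*3 = -1*36*3 = -36*3 = -108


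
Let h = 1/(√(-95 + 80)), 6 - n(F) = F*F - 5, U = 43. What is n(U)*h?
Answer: 1838*I*√15/15 ≈ 474.57*I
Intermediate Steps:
n(F) = 11 - F² (n(F) = 6 - (F*F - 5) = 6 - (F² - 5) = 6 - (-5 + F²) = 6 + (5 - F²) = 11 - F²)
h = -I*√15/15 (h = 1/(√(-15)) = 1/(I*√15) = -I*√15/15 ≈ -0.2582*I)
n(U)*h = (11 - 1*43²)*(-I*√15/15) = (11 - 1*1849)*(-I*√15/15) = (11 - 1849)*(-I*√15/15) = -(-1838)*I*√15/15 = 1838*I*√15/15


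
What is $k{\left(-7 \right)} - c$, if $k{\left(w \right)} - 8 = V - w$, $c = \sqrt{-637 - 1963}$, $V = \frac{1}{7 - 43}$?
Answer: $\frac{539}{36} - 10 i \sqrt{26} \approx 14.972 - 50.99 i$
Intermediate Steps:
$V = - \frac{1}{36}$ ($V = \frac{1}{-36} = - \frac{1}{36} \approx -0.027778$)
$c = 10 i \sqrt{26}$ ($c = \sqrt{-2600} = 10 i \sqrt{26} \approx 50.99 i$)
$k{\left(w \right)} = \frac{287}{36} - w$ ($k{\left(w \right)} = 8 - \left(\frac{1}{36} + w\right) = \frac{287}{36} - w$)
$k{\left(-7 \right)} - c = \left(\frac{287}{36} - -7\right) - 10 i \sqrt{26} = \left(\frac{287}{36} + 7\right) - 10 i \sqrt{26} = \frac{539}{36} - 10 i \sqrt{26}$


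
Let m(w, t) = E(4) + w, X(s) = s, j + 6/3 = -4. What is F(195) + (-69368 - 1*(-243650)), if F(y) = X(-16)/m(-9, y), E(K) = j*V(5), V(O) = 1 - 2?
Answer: 522862/3 ≈ 1.7429e+5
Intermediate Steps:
j = -6 (j = -2 - 4 = -6)
V(O) = -1
E(K) = 6 (E(K) = -6*(-1) = 6)
m(w, t) = 6 + w
F(y) = 16/3 (F(y) = -16/(6 - 9) = -16/(-3) = -16*(-1/3) = 16/3)
F(195) + (-69368 - 1*(-243650)) = 16/3 + (-69368 - 1*(-243650)) = 16/3 + (-69368 + 243650) = 16/3 + 174282 = 522862/3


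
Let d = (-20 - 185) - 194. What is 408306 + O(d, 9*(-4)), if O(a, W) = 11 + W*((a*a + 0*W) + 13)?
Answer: -5323387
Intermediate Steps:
d = -399 (d = -205 - 194 = -399)
O(a, W) = 11 + W*(13 + a²) (O(a, W) = 11 + W*((a² + 0) + 13) = 11 + W*(a² + 13) = 11 + W*(13 + a²))
408306 + O(d, 9*(-4)) = 408306 + (11 + 13*(9*(-4)) + (9*(-4))*(-399)²) = 408306 + (11 + 13*(-36) - 36*159201) = 408306 + (11 - 468 - 5731236) = 408306 - 5731693 = -5323387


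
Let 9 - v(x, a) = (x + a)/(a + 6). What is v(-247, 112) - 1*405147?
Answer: -47806149/118 ≈ -4.0514e+5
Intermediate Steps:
v(x, a) = 9 - (a + x)/(6 + a) (v(x, a) = 9 - (x + a)/(a + 6) = 9 - (a + x)/(6 + a))
v(-247, 112) - 1*405147 = (54 - 1*(-247) + 8*112)/(6 + 112) - 1*405147 = (54 + 247 + 896)/118 - 405147 = (1/118)*1197 - 405147 = 1197/118 - 405147 = -47806149/118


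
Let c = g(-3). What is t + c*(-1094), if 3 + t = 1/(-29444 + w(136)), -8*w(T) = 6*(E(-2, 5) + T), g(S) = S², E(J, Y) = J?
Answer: -581967563/59089 ≈ -9849.0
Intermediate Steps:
c = 9 (c = (-3)² = 9)
w(T) = 3/2 - 3*T/4 (w(T) = -3*(-2 + T)/4 = -(-12 + 6*T)/8 = 3/2 - 3*T/4)
t = -177269/59089 (t = -3 + 1/(-29444 + (3/2 - ¾*136)) = -3 + 1/(-29444 + (3/2 - 102)) = -3 + 1/(-29444 - 201/2) = -3 + 1/(-59089/2) = -3 - 2/59089 = -177269/59089 ≈ -3.0000)
t + c*(-1094) = -177269/59089 + 9*(-1094) = -177269/59089 - 9846 = -581967563/59089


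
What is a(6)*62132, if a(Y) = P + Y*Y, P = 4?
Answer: 2485280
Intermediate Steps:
a(Y) = 4 + Y**2 (a(Y) = 4 + Y*Y = 4 + Y**2)
a(6)*62132 = (4 + 6**2)*62132 = (4 + 36)*62132 = 40*62132 = 2485280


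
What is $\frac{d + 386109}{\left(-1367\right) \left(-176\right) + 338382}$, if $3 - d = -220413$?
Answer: $\frac{606525}{578974} \approx 1.0476$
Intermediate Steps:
$d = 220416$ ($d = 3 - -220413 = 3 + 220413 = 220416$)
$\frac{d + 386109}{\left(-1367\right) \left(-176\right) + 338382} = \frac{220416 + 386109}{\left(-1367\right) \left(-176\right) + 338382} = \frac{606525}{240592 + 338382} = \frac{606525}{578974}$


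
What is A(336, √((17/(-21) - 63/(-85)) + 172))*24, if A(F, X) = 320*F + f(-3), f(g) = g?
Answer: 2580408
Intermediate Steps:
A(F, X) = -3 + 320*F (A(F, X) = 320*F - 3 = -3 + 320*F)
A(336, √((17/(-21) - 63/(-85)) + 172))*24 = (-3 + 320*336)*24 = (-3 + 107520)*24 = 107517*24 = 2580408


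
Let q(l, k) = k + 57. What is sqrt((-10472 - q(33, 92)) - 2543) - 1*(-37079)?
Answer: 37079 + 2*I*sqrt(3291) ≈ 37079.0 + 114.73*I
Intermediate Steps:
q(l, k) = 57 + k
sqrt((-10472 - q(33, 92)) - 2543) - 1*(-37079) = sqrt((-10472 - (57 + 92)) - 2543) - 1*(-37079) = sqrt((-10472 - 1*149) - 2543) + 37079 = sqrt((-10472 - 149) - 2543) + 37079 = sqrt(-10621 - 2543) + 37079 = sqrt(-13164) + 37079 = 2*I*sqrt(3291) + 37079 = 37079 + 2*I*sqrt(3291)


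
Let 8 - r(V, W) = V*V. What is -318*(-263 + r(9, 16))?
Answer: 106848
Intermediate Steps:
r(V, W) = 8 - V**2 (r(V, W) = 8 - V*V = 8 - V**2)
-318*(-263 + r(9, 16)) = -318*(-263 + (8 - 1*9**2)) = -318*(-263 + (8 - 1*81)) = -318*(-263 + (8 - 81)) = -318*(-263 - 73) = -318*(-336) = 106848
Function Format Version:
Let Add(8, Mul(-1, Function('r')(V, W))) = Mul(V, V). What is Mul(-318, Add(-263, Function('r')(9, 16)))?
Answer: 106848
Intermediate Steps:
Function('r')(V, W) = Add(8, Mul(-1, Pow(V, 2))) (Function('r')(V, W) = Add(8, Mul(-1, Mul(V, V))) = Add(8, Mul(-1, Pow(V, 2))))
Mul(-318, Add(-263, Function('r')(9, 16))) = Mul(-318, Add(-263, Add(8, Mul(-1, Pow(9, 2))))) = Mul(-318, Add(-263, Add(8, Mul(-1, 81)))) = Mul(-318, Add(-263, Add(8, -81))) = Mul(-318, Add(-263, -73)) = Mul(-318, -336) = 106848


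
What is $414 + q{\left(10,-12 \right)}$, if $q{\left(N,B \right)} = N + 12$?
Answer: $436$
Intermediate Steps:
$q{\left(N,B \right)} = 12 + N$
$414 + q{\left(10,-12 \right)} = 414 + \left(12 + 10\right) = 414 + 22 = 436$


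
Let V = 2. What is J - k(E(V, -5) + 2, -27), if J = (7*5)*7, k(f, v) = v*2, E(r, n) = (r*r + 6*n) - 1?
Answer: 299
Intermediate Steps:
E(r, n) = -1 + r² + 6*n (E(r, n) = (r² + 6*n) - 1 = -1 + r² + 6*n)
k(f, v) = 2*v
J = 245 (J = 35*7 = 245)
J - k(E(V, -5) + 2, -27) = 245 - 2*(-27) = 245 - 1*(-54) = 245 + 54 = 299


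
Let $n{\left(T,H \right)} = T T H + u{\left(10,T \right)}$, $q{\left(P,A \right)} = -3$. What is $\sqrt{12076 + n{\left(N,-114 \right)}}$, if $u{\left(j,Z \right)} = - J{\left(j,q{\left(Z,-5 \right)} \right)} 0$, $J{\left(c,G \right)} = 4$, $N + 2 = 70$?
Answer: $2 i \sqrt{128765} \approx 717.68 i$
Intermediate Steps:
$N = 68$ ($N = -2 + 70 = 68$)
$u{\left(j,Z \right)} = 0$ ($u{\left(j,Z \right)} = - 4 \cdot 0 = \left(-1\right) 0 = 0$)
$n{\left(T,H \right)} = H T^{2}$ ($n{\left(T,H \right)} = T T H + 0 = T^{2} H + 0 = H T^{2} + 0 = H T^{2}$)
$\sqrt{12076 + n{\left(N,-114 \right)}} = \sqrt{12076 - 114 \cdot 68^{2}} = \sqrt{12076 - 527136} = \sqrt{-515060} = 2 i \sqrt{128765}$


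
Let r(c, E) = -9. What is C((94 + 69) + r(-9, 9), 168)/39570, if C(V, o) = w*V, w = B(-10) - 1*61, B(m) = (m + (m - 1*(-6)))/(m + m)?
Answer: -15477/65950 ≈ -0.23468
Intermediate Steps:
B(m) = (6 + 2*m)/(2*m) (B(m) = (m + (m + 6))/((2*m)) = (m + (6 + m))*(1/(2*m)) = (6 + 2*m)*(1/(2*m)) = (6 + 2*m)/(2*m))
w = -603/10 (w = (3 - 10)/(-10) - 1*61 = -⅒*(-7) - 61 = 7/10 - 61 = -603/10 ≈ -60.300)
C(V, o) = -603*V/10
C((94 + 69) + r(-9, 9), 168)/39570 = -603*((94 + 69) - 9)/10/39570 = -603*(163 - 9)/10*(1/39570) = -603/10*154*(1/39570) = -46431/5*1/39570 = -15477/65950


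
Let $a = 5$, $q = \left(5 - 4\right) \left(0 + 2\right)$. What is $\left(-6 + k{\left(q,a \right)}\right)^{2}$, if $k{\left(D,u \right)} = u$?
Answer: $1$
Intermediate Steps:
$q = 2$ ($q = 1 \cdot 2 = 2$)
$\left(-6 + k{\left(q,a \right)}\right)^{2} = \left(-6 + 5\right)^{2} = \left(-1\right)^{2} = 1$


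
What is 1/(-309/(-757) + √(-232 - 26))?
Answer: 77971/49314041 - 573049*I*√258/147942123 ≈ 0.0015811 - 0.062217*I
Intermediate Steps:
1/(-309/(-757) + √(-232 - 26)) = 1/(-309*(-1/757) + √(-258)) = 1/(309/757 + I*√258)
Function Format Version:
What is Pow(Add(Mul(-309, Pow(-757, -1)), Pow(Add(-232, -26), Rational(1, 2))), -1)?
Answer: Add(Rational(77971, 49314041), Mul(Rational(-573049, 147942123), I, Pow(258, Rational(1, 2)))) ≈ Add(0.0015811, Mul(-0.062217, I))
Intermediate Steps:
Pow(Add(Mul(-309, Pow(-757, -1)), Pow(Add(-232, -26), Rational(1, 2))), -1) = Pow(Add(Mul(-309, Rational(-1, 757)), Pow(-258, Rational(1, 2))), -1) = Pow(Add(Rational(309, 757), Mul(I, Pow(258, Rational(1, 2)))), -1)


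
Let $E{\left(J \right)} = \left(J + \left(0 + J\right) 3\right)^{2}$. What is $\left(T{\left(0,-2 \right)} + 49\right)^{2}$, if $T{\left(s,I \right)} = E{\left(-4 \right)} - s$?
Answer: $93025$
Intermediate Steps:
$E{\left(J \right)} = 16 J^{2}$ ($E{\left(J \right)} = \left(J + J 3\right)^{2} = \left(J + 3 J\right)^{2} = \left(4 J\right)^{2} = 16 J^{2}$)
$T{\left(s,I \right)} = 256 - s$ ($T{\left(s,I \right)} = 16 \left(-4\right)^{2} - s = 16 \cdot 16 - s = 256 - s$)
$\left(T{\left(0,-2 \right)} + 49\right)^{2} = \left(\left(256 - 0\right) + 49\right)^{2} = \left(\left(256 + 0\right) + 49\right)^{2} = \left(256 + 49\right)^{2} = 305^{2} = 93025$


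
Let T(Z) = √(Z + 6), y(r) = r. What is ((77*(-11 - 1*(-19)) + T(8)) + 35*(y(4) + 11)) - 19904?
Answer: -18763 + √14 ≈ -18759.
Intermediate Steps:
T(Z) = √(6 + Z)
((77*(-11 - 1*(-19)) + T(8)) + 35*(y(4) + 11)) - 19904 = ((77*(-11 - 1*(-19)) + √(6 + 8)) + 35*(4 + 11)) - 19904 = ((77*(-11 + 19) + √14) + 35*15) - 19904 = ((77*8 + √14) + 525) - 19904 = ((616 + √14) + 525) - 19904 = (1141 + √14) - 19904 = -18763 + √14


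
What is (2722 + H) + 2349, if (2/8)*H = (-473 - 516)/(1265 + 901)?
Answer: 5489915/1083 ≈ 5069.2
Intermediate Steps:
H = -1978/1083 (H = 4*((-473 - 516)/(1265 + 901)) = 4*(-989/2166) = -1978/1083 ≈ -1.8264)
(2722 + H) + 2349 = (2722 - 1978/1083) + 2349 = 2945948/1083 + 2349 = 5489915/1083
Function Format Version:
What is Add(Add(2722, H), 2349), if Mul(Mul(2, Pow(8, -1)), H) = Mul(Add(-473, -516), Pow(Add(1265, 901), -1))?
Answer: Rational(5489915, 1083) ≈ 5069.2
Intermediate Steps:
H = Rational(-1978, 1083) (H = Mul(4, Mul(Add(-473, -516), Pow(Add(1265, 901), -1))) = Mul(4, Mul(-989, Pow(2166, -1))) = Mul(4, Mul(-989, Rational(1, 2166))) = Mul(4, Rational(-989, 2166)) = Rational(-1978, 1083) ≈ -1.8264)
Add(Add(2722, H), 2349) = Add(Add(2722, Rational(-1978, 1083)), 2349) = Add(Rational(2945948, 1083), 2349) = Rational(5489915, 1083)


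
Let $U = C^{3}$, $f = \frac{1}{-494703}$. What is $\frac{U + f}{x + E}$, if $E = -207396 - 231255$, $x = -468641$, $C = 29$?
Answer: $- \frac{6032655733}{224420037138} \approx -0.026881$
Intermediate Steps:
$E = -438651$ ($E = -207396 - 231255 = -438651$)
$f = - \frac{1}{494703} \approx -2.0214 \cdot 10^{-6}$
$U = 24389$ ($U = 29^{3} = 24389$)
$\frac{U + f}{x + E} = \frac{24389 - \frac{1}{494703}}{-468641 - 438651} = \frac{12065311466}{494703 \left(-907292\right)} = \frac{12065311466}{494703} \left(- \frac{1}{907292}\right) = - \frac{6032655733}{224420037138}$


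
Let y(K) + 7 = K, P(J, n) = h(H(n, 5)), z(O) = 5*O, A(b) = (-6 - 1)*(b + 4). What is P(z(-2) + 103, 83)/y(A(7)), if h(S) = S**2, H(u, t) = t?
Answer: -25/84 ≈ -0.29762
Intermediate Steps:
A(b) = -28 - 7*b (A(b) = -7*(4 + b) = -28 - 7*b)
P(J, n) = 25 (P(J, n) = 5**2 = 25)
y(K) = -7 + K
P(z(-2) + 103, 83)/y(A(7)) = 25/(-7 + (-28 - 7*7)) = 25/(-7 + (-28 - 49)) = 25/(-7 - 77) = 25/(-84) = 25*(-1/84) = -25/84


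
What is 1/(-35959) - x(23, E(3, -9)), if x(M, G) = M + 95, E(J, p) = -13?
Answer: -4243163/35959 ≈ -118.00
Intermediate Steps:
x(M, G) = 95 + M
1/(-35959) - x(23, E(3, -9)) = 1/(-35959) - (95 + 23) = -1/35959 - 1*118 = -1/35959 - 118 = -4243163/35959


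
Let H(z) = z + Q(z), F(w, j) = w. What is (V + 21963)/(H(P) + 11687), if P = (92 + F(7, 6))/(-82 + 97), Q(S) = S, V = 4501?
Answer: 132320/58501 ≈ 2.2618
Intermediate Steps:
P = 33/5 (P = (92 + 7)/(-82 + 97) = 99/15 = 99*(1/15) = 33/5 ≈ 6.6000)
H(z) = 2*z (H(z) = z + z = 2*z)
(V + 21963)/(H(P) + 11687) = (4501 + 21963)/(2*(33/5) + 11687) = 26464/(66/5 + 11687) = 26464/(58501/5) = 26464*(5/58501) = 132320/58501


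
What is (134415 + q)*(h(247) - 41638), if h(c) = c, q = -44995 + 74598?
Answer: -6788869038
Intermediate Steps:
q = 29603
(134415 + q)*(h(247) - 41638) = (134415 + 29603)*(247 - 41638) = 164018*(-41391) = -6788869038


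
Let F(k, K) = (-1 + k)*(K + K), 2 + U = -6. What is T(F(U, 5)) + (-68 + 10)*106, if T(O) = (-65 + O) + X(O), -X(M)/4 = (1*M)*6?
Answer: -4143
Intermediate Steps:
U = -8 (U = -2 - 6 = -8)
X(M) = -24*M (X(M) = -4*1*M*6 = -4*M*6 = -24*M)
F(k, K) = 2*K*(-1 + k) (F(k, K) = (-1 + k)*(2*K) = 2*K*(-1 + k))
T(O) = -65 - 23*O (T(O) = (-65 + O) - 24*O = -65 - 23*O)
T(F(U, 5)) + (-68 + 10)*106 = (-65 - 46*5*(-1 - 8)) + (-68 + 10)*106 = (-65 - 46*5*(-9)) - 58*106 = (-65 - 23*(-90)) - 6148 = (-65 + 2070) - 6148 = 2005 - 6148 = -4143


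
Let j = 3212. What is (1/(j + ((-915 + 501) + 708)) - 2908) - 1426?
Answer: -15195003/3506 ≈ -4334.0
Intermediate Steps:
(1/(j + ((-915 + 501) + 708)) - 2908) - 1426 = (1/(3212 + ((-915 + 501) + 708)) - 2908) - 1426 = (1/(3212 + (-414 + 708)) - 2908) - 1426 = (1/(3212 + 294) - 2908) - 1426 = (1/3506 - 2908) - 1426 = -10195447/3506 - 1426 = -15195003/3506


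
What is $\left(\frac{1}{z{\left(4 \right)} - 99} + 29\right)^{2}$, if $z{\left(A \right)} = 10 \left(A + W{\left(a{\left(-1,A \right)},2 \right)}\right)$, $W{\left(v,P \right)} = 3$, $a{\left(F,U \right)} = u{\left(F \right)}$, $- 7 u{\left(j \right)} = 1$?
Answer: $\frac{705600}{841} \approx 839.0$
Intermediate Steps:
$u{\left(j \right)} = - \frac{1}{7}$ ($u{\left(j \right)} = \left(- \frac{1}{7}\right) 1 = - \frac{1}{7}$)
$a{\left(F,U \right)} = - \frac{1}{7}$
$z{\left(A \right)} = 30 + 10 A$ ($z{\left(A \right)} = 10 \left(A + 3\right) = 10 \left(3 + A\right) = 30 + 10 A$)
$\left(\frac{1}{z{\left(4 \right)} - 99} + 29\right)^{2} = \left(\frac{1}{\left(30 + 10 \cdot 4\right) - 99} + 29\right)^{2} = \left(\frac{1}{\left(30 + 40\right) - 99} + 29\right)^{2} = \left(\frac{1}{70 - 99} + 29\right)^{2} = \left(\frac{1}{-29} + 29\right)^{2} = \left(- \frac{1}{29} + 29\right)^{2} = \left(\frac{840}{29}\right)^{2} = \frac{705600}{841}$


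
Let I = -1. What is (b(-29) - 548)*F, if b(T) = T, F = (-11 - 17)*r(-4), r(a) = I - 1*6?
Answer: -113092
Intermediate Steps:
r(a) = -7 (r(a) = -1 - 1*6 = -1 - 6 = -7)
F = 196 (F = (-11 - 17)*(-7) = -28*(-7) = 196)
(b(-29) - 548)*F = (-29 - 548)*196 = -577*196 = -113092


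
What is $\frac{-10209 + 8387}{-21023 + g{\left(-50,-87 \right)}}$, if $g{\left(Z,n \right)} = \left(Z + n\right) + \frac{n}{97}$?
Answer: $\frac{176734}{2052607} \approx 0.086102$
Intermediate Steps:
$g{\left(Z,n \right)} = Z + \frac{98 n}{97}$ ($g{\left(Z,n \right)} = \left(Z + n\right) + n \frac{1}{97} = \left(Z + n\right) + \frac{n}{97} = Z + \frac{98 n}{97}$)
$\frac{-10209 + 8387}{-21023 + g{\left(-50,-87 \right)}} = \frac{-10209 + 8387}{-21023 + \left(-50 + \frac{98}{97} \left(-87\right)\right)} = - \frac{1822}{-21023 - \frac{13376}{97}} = - \frac{1822}{- \frac{2052607}{97}} = \left(-1822\right) \left(- \frac{97}{2052607}\right) = \frac{176734}{2052607}$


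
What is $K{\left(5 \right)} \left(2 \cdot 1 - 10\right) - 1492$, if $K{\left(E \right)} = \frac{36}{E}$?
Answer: $- \frac{7748}{5} \approx -1549.6$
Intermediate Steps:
$K{\left(5 \right)} \left(2 \cdot 1 - 10\right) - 1492 = \frac{36}{5} \left(2 \cdot 1 - 10\right) - 1492 = 36 \cdot \frac{1}{5} \left(2 - 10\right) - 1492 = \frac{36}{5} \left(-8\right) - 1492 = - \frac{288}{5} - 1492 = - \frac{7748}{5}$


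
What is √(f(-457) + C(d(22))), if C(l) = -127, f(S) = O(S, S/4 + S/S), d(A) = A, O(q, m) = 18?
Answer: I*√109 ≈ 10.44*I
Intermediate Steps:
f(S) = 18
√(f(-457) + C(d(22))) = √(18 - 127) = √(-109) = I*√109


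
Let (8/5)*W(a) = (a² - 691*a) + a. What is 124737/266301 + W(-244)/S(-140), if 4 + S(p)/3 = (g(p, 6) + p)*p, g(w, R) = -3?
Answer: 1682251493/592253424 ≈ 2.8404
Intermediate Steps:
W(a) = -1725*a/4 + 5*a²/8 (W(a) = 5*((a² - 691*a) + a)/8 = 5*(a² - 690*a)/8 = -1725*a/4 + 5*a²/8)
S(p) = -12 + 3*p*(-3 + p) (S(p) = -12 + 3*((-3 + p)*p) = -12 + 3*(p*(-3 + p)) = -12 + 3*p*(-3 + p))
124737/266301 + W(-244)/S(-140) = 124737/266301 + ((5/8)*(-244)*(-690 - 244))/(-12 - 9*(-140) + 3*(-140)²) = 124737*(1/266301) + ((5/8)*(-244)*(-934))/(-12 + 1260 + 3*19600) = 41579/88767 + 142435/(-12 + 1260 + 58800) = 41579/88767 + 142435/60048 = 1682251493/592253424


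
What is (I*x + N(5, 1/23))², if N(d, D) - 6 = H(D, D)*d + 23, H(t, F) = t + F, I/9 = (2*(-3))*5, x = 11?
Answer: 4574222689/529 ≈ 8.6469e+6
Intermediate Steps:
I = -270 (I = 9*((2*(-3))*5) = 9*(-6*5) = 9*(-30) = -270)
H(t, F) = F + t
N(d, D) = 29 + 2*D*d (N(d, D) = 6 + ((D + D)*d + 23) = 6 + ((2*D)*d + 23) = 6 + (2*D*d + 23) = 6 + (23 + 2*D*d) = 29 + 2*D*d)
(I*x + N(5, 1/23))² = (-270*11 + (29 + 2*5/23))² = (-2970 + (29 + 2*(1/23)*5))² = (-2970 + (29 + 10/23))² = (-2970 + 677/23)² = (-67633/23)² = 4574222689/529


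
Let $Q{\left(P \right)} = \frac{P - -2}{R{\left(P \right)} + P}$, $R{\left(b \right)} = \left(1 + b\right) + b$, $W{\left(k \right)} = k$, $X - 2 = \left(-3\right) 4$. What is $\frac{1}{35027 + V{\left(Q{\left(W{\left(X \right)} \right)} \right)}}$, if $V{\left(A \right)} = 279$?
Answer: $\frac{1}{35306} \approx 2.8324 \cdot 10^{-5}$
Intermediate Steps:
$X = -10$ ($X = 2 - 12 = -10$)
$R{\left(b \right)} = 1 + 2 b$
$Q{\left(P \right)} = \frac{2 + P}{1 + 3 P}$ ($Q{\left(P \right)} = \frac{P - -2}{\left(1 + 2 P\right) + P} = \frac{P + \left(-1 + 3\right)}{1 + 3 P} = \frac{P + 2}{1 + 3 P} = \frac{2 + P}{1 + 3 P}$)
$\frac{1}{35027 + V{\left(Q{\left(W{\left(X \right)} \right)} \right)}} = \frac{1}{35027 + 279} = \frac{1}{35306}$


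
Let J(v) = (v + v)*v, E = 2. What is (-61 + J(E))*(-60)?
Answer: 3180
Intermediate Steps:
J(v) = 2*v² (J(v) = (2*v)*v = 2*v²)
(-61 + J(E))*(-60) = (-61 + 2*2²)*(-60) = (-61 + 2*4)*(-60) = (-61 + 8)*(-60) = -53*(-60) = 3180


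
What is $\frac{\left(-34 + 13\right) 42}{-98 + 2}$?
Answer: $\frac{147}{16} \approx 9.1875$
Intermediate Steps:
$\frac{\left(-34 + 13\right) 42}{-98 + 2} = \frac{\left(-21\right) 42}{-96} = \left(-882\right) \left(- \frac{1}{96}\right) = \frac{147}{16}$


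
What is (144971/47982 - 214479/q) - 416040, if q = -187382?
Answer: -935140710505415/2247740781 ≈ -4.1604e+5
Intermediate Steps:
(144971/47982 - 214479/q) - 416040 = (144971/47982 - 214479/(-187382)) - 416040 = (144971*(1/47982) - 214479*(-1/187382)) - 416040 = (144971/47982 + 214479/187382) - 416040 = 9364021825/2247740781 - 416040 = -935140710505415/2247740781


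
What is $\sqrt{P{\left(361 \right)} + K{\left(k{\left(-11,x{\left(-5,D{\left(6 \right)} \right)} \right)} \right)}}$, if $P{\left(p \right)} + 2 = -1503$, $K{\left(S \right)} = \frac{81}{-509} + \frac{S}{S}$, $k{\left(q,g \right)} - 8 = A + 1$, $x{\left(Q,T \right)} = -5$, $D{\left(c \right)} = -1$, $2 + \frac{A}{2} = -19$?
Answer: $\frac{i \sqrt{389699053}}{509} \approx 38.784 i$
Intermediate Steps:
$A = -42$ ($A = -4 + 2 \left(-19\right) = -4 - 38 = -42$)
$k{\left(q,g \right)} = -33$ ($k{\left(q,g \right)} = 8 + \left(-42 + 1\right) = 8 - 41 = -33$)
$K{\left(S \right)} = \frac{428}{509}$ ($K{\left(S \right)} = 81 \left(- \frac{1}{509}\right) + 1 = - \frac{81}{509} + 1 = \frac{428}{509}$)
$P{\left(p \right)} = -1505$ ($P{\left(p \right)} = -2 - 1503 = -1505$)
$\sqrt{P{\left(361 \right)} + K{\left(k{\left(-11,x{\left(-5,D{\left(6 \right)} \right)} \right)} \right)}} = \sqrt{-1505 + \frac{428}{509}} = \sqrt{- \frac{765617}{509}} = \frac{i \sqrt{389699053}}{509}$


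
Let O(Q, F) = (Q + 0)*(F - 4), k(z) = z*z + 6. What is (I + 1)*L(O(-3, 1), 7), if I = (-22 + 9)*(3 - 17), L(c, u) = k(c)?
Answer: 15921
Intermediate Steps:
k(z) = 6 + z² (k(z) = z² + 6 = 6 + z²)
O(Q, F) = Q*(-4 + F)
L(c, u) = 6 + c²
I = 182 (I = -13*(-14) = 182)
(I + 1)*L(O(-3, 1), 7) = (182 + 1)*(6 + (-3*(-4 + 1))²) = 183*(6 + (-3*(-3))²) = 183*(6 + 9²) = 183*(6 + 81) = 183*87 = 15921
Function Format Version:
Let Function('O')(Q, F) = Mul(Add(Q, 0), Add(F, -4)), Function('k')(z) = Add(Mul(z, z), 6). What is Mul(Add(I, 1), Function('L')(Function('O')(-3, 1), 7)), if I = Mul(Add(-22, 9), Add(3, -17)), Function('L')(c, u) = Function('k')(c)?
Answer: 15921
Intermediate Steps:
Function('k')(z) = Add(6, Pow(z, 2)) (Function('k')(z) = Add(Pow(z, 2), 6) = Add(6, Pow(z, 2)))
Function('O')(Q, F) = Mul(Q, Add(-4, F))
Function('L')(c, u) = Add(6, Pow(c, 2))
I = 182 (I = Mul(-13, -14) = 182)
Mul(Add(I, 1), Function('L')(Function('O')(-3, 1), 7)) = Mul(Add(182, 1), Add(6, Pow(Mul(-3, Add(-4, 1)), 2))) = Mul(183, Add(6, Pow(Mul(-3, -3), 2))) = Mul(183, Add(6, Pow(9, 2))) = Mul(183, Add(6, 81)) = Mul(183, 87) = 15921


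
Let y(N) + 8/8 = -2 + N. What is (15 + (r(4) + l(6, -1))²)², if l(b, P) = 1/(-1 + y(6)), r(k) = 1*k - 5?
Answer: 3721/16 ≈ 232.56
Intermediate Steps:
r(k) = -5 + k (r(k) = k - 5 = -5 + k)
y(N) = -3 + N (y(N) = -1 + (-2 + N) = -3 + N)
l(b, P) = ½ (l(b, P) = 1/(-1 + (-3 + 6)) = 1/(-1 + 3) = 1/2 = ½)
(15 + (r(4) + l(6, -1))²)² = (15 + ((-5 + 4) + ½)²)² = (15 + (-1 + ½)²)² = (15 + (-½)²)² = (15 + ¼)² = (61/4)² = 3721/16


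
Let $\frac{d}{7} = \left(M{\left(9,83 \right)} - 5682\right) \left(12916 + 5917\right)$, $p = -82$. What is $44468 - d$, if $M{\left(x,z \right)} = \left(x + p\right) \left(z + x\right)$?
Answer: $1634485206$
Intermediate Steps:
$M{\left(x,z \right)} = \left(-82 + x\right) \left(x + z\right)$ ($M{\left(x,z \right)} = \left(x - 82\right) \left(z + x\right) = \left(-82 + x\right) \left(x + z\right)$)
$d = -1634440738$ ($d = 7 \left(\left(9^{2} - 738 - 6806 + 9 \cdot 83\right) - 5682\right) \left(12916 + 5917\right) = 7 \left(\left(81 - 738 - 6806 + 747\right) - 5682\right) 18833 = 7 \left(-6716 - 5682\right) 18833 = 7 \left(\left(-12398\right) 18833\right) = 7 \left(-233491534\right) = -1634440738$)
$44468 - d = 44468 - -1634440738 = 44468 + 1634440738 = 1634485206$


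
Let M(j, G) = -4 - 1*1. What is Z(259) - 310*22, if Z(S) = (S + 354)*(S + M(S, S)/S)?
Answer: 39351208/259 ≈ 1.5194e+5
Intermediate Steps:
M(j, G) = -5 (M(j, G) = -4 - 1 = -5)
Z(S) = (354 + S)*(S - 5/S) (Z(S) = (S + 354)*(S - 5/S) = (354 + S)*(S - 5/S))
Z(259) - 310*22 = (-5 + 259² - 1770/259 + 354*259) - 310*22 = (-5 + 67081 - 1770*1/259 + 91686) - 1*6820 = (-5 + 67081 - 1770/259 + 91686) - 6820 = 41117588/259 - 6820 = 39351208/259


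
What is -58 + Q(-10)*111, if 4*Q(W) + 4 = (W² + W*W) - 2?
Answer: 10651/2 ≈ 5325.5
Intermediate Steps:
Q(W) = -3/2 + W²/2 (Q(W) = -1 + ((W² + W*W) - 2)/4 = -1 + ((W² + W²) - 2)/4 = -1 + (2*W² - 2)/4 = -1 + (-2 + 2*W²)/4 = -1 + (-½ + W²/2) = -3/2 + W²/2)
-58 + Q(-10)*111 = -58 + (-3/2 + (½)*(-10)²)*111 = -58 + (-3/2 + (½)*100)*111 = -58 + (-3/2 + 50)*111 = -58 + (97/2)*111 = -58 + 10767/2 = 10651/2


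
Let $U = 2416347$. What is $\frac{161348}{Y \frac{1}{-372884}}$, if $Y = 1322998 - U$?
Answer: $\frac{60164087632}{1093349} \approx 55027.0$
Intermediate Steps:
$Y = -1093349$ ($Y = 1322998 - 2416347 = -1093349$)
$\frac{161348}{Y \frac{1}{-372884}} = \frac{161348}{\left(-1093349\right) \frac{1}{-372884}} = \frac{161348}{\left(-1093349\right) \left(- \frac{1}{372884}\right)} = \frac{161348}{\frac{1093349}{372884}} = 161348 \cdot \frac{372884}{1093349} = \frac{60164087632}{1093349}$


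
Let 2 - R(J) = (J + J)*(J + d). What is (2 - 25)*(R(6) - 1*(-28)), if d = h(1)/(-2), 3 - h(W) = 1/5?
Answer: 2898/5 ≈ 579.60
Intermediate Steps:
h(W) = 14/5 (h(W) = 3 - 1/5 = 14/5)
d = -7/5 (d = (14/5)/(-2) = (14/5)*(-1/2) = -7/5 ≈ -1.4000)
R(J) = 2 - 2*J*(-7/5 + J) (R(J) = 2 - (J + J)*(J - 7/5) = 2 - 2*J*(-7/5 + J))
(2 - 25)*(R(6) - 1*(-28)) = (2 - 25)*((2 - 2*6**2 + (14/5)*6) - 1*(-28)) = -23*((2 - 2*36 + 84/5) + 28) = -23*((2 - 72 + 84/5) + 28) = -23*(-266/5 + 28) = -23*(-126/5) = 2898/5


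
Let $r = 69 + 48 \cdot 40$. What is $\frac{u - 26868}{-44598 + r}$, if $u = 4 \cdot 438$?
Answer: $\frac{1196}{2029} \approx 0.58945$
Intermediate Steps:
$r = 1989$ ($r = 69 + 1920 = 1989$)
$u = 1752$
$\frac{u - 26868}{-44598 + r} = \frac{1752 - 26868}{-44598 + 1989} = - \frac{25116}{-42609} = \left(-25116\right) \left(- \frac{1}{42609}\right) = \frac{1196}{2029}$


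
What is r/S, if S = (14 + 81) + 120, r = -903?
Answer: -21/5 ≈ -4.2000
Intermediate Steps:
S = 215 (S = 95 + 120 = 215)
r/S = -903/215 = -903*1/215 = -21/5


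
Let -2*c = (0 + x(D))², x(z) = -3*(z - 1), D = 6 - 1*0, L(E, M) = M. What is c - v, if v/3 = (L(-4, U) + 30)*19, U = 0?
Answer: -3645/2 ≈ -1822.5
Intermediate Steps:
D = 6 (D = 6 + 0 = 6)
x(z) = 3 - 3*z (x(z) = -3*(-1 + z) = 3 - 3*z)
c = -225/2 (c = -(0 + (3 - 3*6))²/2 = -(0 + (3 - 18))²/2 = -(0 - 15)²/2 = -½*(-15)² = -½*225 = -225/2 ≈ -112.50)
v = 1710 (v = 3*((0 + 30)*19) = 3*(30*19) = 3*570 = 1710)
c - v = -225/2 - 1*1710 = -225/2 - 1710 = -3645/2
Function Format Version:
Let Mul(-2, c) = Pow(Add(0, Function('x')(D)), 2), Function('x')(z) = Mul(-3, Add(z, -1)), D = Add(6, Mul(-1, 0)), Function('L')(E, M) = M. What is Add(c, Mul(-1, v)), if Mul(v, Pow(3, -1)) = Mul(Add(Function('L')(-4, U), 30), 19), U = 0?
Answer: Rational(-3645, 2) ≈ -1822.5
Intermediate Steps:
D = 6 (D = Add(6, 0) = 6)
Function('x')(z) = Add(3, Mul(-3, z)) (Function('x')(z) = Mul(-3, Add(-1, z)) = Add(3, Mul(-3, z)))
c = Rational(-225, 2) (c = Mul(Rational(-1, 2), Pow(Add(0, Add(3, Mul(-3, 6))), 2)) = Mul(Rational(-1, 2), Pow(Add(0, Add(3, -18)), 2)) = Mul(Rational(-1, 2), Pow(Add(0, -15), 2)) = Mul(Rational(-1, 2), Pow(-15, 2)) = Mul(Rational(-1, 2), 225) = Rational(-225, 2) ≈ -112.50)
v = 1710 (v = Mul(3, Mul(Add(0, 30), 19)) = Mul(3, Mul(30, 19)) = Mul(3, 570) = 1710)
Add(c, Mul(-1, v)) = Add(Rational(-225, 2), Mul(-1, 1710)) = Add(Rational(-225, 2), -1710) = Rational(-3645, 2)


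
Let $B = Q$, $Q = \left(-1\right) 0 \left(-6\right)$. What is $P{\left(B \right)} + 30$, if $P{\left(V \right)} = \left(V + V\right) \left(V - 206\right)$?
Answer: $30$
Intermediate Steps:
$Q = 0$ ($Q = 0 \left(-6\right) = 0$)
$B = 0$
$P{\left(V \right)} = 2 V \left(-206 + V\right)$
$P{\left(B \right)} + 30 = 2 \cdot 0 \left(-206 + 0\right) + 30 = 2 \cdot 0 \left(-206\right) + 30 = 0 + 30 = 30$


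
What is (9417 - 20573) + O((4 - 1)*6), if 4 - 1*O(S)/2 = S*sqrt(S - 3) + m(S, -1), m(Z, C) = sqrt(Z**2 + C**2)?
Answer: -11148 - 36*sqrt(15) - 10*sqrt(13) ≈ -11323.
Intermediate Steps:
m(Z, C) = sqrt(C**2 + Z**2)
O(S) = 8 - 2*sqrt(1 + S**2) - 2*S*sqrt(-3 + S) (O(S) = 8 - 2*(S*sqrt(S - 3) + sqrt((-1)**2 + S**2)) = 8 - 2*(S*sqrt(-3 + S) + sqrt(1 + S**2)) = 8 - 2*(sqrt(1 + S**2) + S*sqrt(-3 + S)) = 8 + (-2*sqrt(1 + S**2) - 2*S*sqrt(-3 + S)) = 8 - 2*sqrt(1 + S**2) - 2*S*sqrt(-3 + S))
(9417 - 20573) + O((4 - 1)*6) = (9417 - 20573) + (8 - 2*sqrt(1 + ((4 - 1)*6)**2) - 2*(4 - 1)*6*sqrt(-3 + (4 - 1)*6)) = -11156 + (8 - 2*sqrt(1 + (3*6)**2) - 2*3*6*sqrt(-3 + 3*6)) = -11156 + (8 - 2*sqrt(1 + 18**2) - 2*18*sqrt(-3 + 18)) = -11156 + (8 - 2*sqrt(1 + 324) - 2*18*sqrt(15)) = -11156 + (8 - 10*sqrt(13) - 36*sqrt(15)) = -11156 + (8 - 36*sqrt(15) - 10*sqrt(13)) = -11148 - 36*sqrt(15) - 10*sqrt(13)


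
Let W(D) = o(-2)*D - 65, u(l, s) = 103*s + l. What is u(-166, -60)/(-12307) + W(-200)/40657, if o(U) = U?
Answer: 262132167/500365699 ≈ 0.52388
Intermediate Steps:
u(l, s) = l + 103*s
W(D) = -65 - 2*D (W(D) = -2*D - 65 = -65 - 2*D)
u(-166, -60)/(-12307) + W(-200)/40657 = (-166 + 103*(-60))/(-12307) + (-65 - 2*(-200))/40657 = (-166 - 6180)*(-1/12307) + (-65 + 400)*(1/40657) = -6346*(-1/12307) + 335*(1/40657) = 6346/12307 + 335/40657 = 262132167/500365699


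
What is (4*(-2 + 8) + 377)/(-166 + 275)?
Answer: 401/109 ≈ 3.6789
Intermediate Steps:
(4*(-2 + 8) + 377)/(-166 + 275) = (4*6 + 377)/109 = (24 + 377)*(1/109) = 401*(1/109) = 401/109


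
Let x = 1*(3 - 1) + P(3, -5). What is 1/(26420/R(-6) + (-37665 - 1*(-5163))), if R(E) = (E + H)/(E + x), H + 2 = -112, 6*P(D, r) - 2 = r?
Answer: -4/126045 ≈ -3.1735e-5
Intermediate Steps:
P(D, r) = 1/3 + r/6
H = -114 (H = -2 - 112 = -114)
x = 3/2 (x = 1*(3 - 1) + (1/3 + (1/6)*(-5)) = 1*2 + (1/3 - 5/6) = 2 - 1/2 = 3/2 ≈ 1.5000)
R(E) = (-114 + E)/(3/2 + E) (R(E) = (E - 114)/(E + 3/2) = (-114 + E)/(3/2 + E))
1/(26420/R(-6) + (-37665 - 1*(-5163))) = 1/(26420/((2*(-114 - 6)/(3 + 2*(-6)))) + (-37665 - 1*(-5163))) = 1/(26420/((2*(-120)/(3 - 12))) + (-37665 + 5163)) = 1/(26420/((2*(-120)/(-9))) - 32502) = 1/(26420/((2*(-1/9)*(-120))) - 32502) = 1/(26420/(80/3) - 32502) = 1/(26420*(3/80) - 32502) = 1/(3963/4 - 32502) = 1/(-126045/4) = -4/126045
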